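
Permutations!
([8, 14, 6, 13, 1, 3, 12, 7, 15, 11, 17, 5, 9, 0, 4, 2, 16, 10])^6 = [9, 1, 3, 6, 4, 2, 13, 7, 11, 8, 10, 15, 0, 12, 14, 5, 16, 17]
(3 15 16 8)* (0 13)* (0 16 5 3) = (0 13 16 8)(3 15 5) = [13, 1, 2, 15, 4, 3, 6, 7, 0, 9, 10, 11, 12, 16, 14, 5, 8]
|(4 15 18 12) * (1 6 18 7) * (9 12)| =8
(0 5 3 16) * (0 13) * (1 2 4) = (0 5 3 16 13)(1 2 4) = [5, 2, 4, 16, 1, 3, 6, 7, 8, 9, 10, 11, 12, 0, 14, 15, 13]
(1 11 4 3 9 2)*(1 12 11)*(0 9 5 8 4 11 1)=(0 9 2 12 1)(3 5 8 4)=[9, 0, 12, 5, 3, 8, 6, 7, 4, 2, 10, 11, 1]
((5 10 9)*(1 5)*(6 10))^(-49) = ((1 5 6 10 9))^(-49) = (1 5 6 10 9)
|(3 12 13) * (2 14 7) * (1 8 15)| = |(1 8 15)(2 14 7)(3 12 13)| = 3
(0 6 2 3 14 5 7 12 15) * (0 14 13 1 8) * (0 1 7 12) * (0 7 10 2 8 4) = (0 6 8 1 4)(2 3 13 10)(5 12 15 14) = [6, 4, 3, 13, 0, 12, 8, 7, 1, 9, 2, 11, 15, 10, 5, 14]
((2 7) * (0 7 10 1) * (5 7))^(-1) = (0 1 10 2 7 5)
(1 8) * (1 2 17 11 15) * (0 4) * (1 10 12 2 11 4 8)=(0 8 11 15 10 12 2 17 4)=[8, 1, 17, 3, 0, 5, 6, 7, 11, 9, 12, 15, 2, 13, 14, 10, 16, 4]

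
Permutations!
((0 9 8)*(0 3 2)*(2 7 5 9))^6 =(3 7 5 9 8)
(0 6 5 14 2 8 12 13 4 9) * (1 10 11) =(0 6 5 14 2 8 12 13 4 9)(1 10 11) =[6, 10, 8, 3, 9, 14, 5, 7, 12, 0, 11, 1, 13, 4, 2]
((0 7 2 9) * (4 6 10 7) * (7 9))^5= ((0 4 6 10 9)(2 7))^5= (10)(2 7)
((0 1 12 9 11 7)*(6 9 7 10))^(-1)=((0 1 12 7)(6 9 11 10))^(-1)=(0 7 12 1)(6 10 11 9)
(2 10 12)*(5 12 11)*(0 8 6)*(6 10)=[8, 1, 6, 3, 4, 12, 0, 7, 10, 9, 11, 5, 2]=(0 8 10 11 5 12 2 6)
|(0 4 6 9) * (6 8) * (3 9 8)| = 4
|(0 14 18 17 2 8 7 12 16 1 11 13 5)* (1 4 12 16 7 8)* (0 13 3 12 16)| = 10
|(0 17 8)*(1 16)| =|(0 17 8)(1 16)| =6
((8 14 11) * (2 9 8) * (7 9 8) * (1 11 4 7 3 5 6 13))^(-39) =(1 5 7 8)(2 13 3 4)(6 9 14 11) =((1 11 2 8 14 4 7 9 3 5 6 13))^(-39)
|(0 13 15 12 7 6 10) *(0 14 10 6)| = 10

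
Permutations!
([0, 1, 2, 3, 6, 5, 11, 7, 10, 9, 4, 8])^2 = [0, 1, 2, 3, 11, 5, 8, 7, 4, 9, 6, 10]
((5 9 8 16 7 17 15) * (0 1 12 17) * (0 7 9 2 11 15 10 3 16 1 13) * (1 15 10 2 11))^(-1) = ((0 13)(1 12 17 2)(3 16 9 8 15 5 11 10))^(-1) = (0 13)(1 2 17 12)(3 10 11 5 15 8 9 16)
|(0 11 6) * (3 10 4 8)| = |(0 11 6)(3 10 4 8)| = 12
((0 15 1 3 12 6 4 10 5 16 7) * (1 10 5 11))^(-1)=((0 15 10 11 1 3 12 6 4 5 16 7))^(-1)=(0 7 16 5 4 6 12 3 1 11 10 15)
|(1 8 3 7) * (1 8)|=|(3 7 8)|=3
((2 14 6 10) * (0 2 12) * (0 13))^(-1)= (0 13 12 10 6 14 2)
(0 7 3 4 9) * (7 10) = (0 10 7 3 4 9) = [10, 1, 2, 4, 9, 5, 6, 3, 8, 0, 7]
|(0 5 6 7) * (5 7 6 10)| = 2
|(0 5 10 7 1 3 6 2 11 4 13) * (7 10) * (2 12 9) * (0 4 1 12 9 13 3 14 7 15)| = |(0 5 15)(1 14 7 12 13 4 3 6 9 2 11)| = 33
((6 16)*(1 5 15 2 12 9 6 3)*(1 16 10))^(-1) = (1 10 6 9 12 2 15 5)(3 16)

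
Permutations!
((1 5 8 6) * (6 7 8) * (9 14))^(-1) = (1 6 5)(7 8)(9 14) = ((1 5 6)(7 8)(9 14))^(-1)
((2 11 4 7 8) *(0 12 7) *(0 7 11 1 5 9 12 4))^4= (0 2 12 7 5)(1 11 8 9 4)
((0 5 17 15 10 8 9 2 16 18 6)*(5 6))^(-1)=((0 6)(2 16 18 5 17 15 10 8 9))^(-1)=(0 6)(2 9 8 10 15 17 5 18 16)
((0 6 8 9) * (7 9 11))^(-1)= ((0 6 8 11 7 9))^(-1)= (0 9 7 11 8 6)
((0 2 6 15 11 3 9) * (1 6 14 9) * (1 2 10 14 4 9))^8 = ((0 10 14 1 6 15 11 3 2 4 9))^8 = (0 2 15 14 9 3 6 10 4 11 1)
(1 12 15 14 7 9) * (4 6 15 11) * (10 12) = [0, 10, 2, 3, 6, 5, 15, 9, 8, 1, 12, 4, 11, 13, 7, 14] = (1 10 12 11 4 6 15 14 7 9)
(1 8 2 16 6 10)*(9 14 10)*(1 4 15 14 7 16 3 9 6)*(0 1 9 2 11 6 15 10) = (0 1 8 11 6 15 14)(2 3)(4 10)(7 16 9) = [1, 8, 3, 2, 10, 5, 15, 16, 11, 7, 4, 6, 12, 13, 0, 14, 9]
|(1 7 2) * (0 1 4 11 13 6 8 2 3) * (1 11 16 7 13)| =11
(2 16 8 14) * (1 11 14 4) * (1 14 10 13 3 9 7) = (1 11 10 13 3 9 7)(2 16 8 4 14) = [0, 11, 16, 9, 14, 5, 6, 1, 4, 7, 13, 10, 12, 3, 2, 15, 8]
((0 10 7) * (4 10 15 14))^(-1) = (0 7 10 4 14 15)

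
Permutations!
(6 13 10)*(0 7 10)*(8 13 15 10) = (0 7 8 13)(6 15 10) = [7, 1, 2, 3, 4, 5, 15, 8, 13, 9, 6, 11, 12, 0, 14, 10]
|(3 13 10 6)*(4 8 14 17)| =4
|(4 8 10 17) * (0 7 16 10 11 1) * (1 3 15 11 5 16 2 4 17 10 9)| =9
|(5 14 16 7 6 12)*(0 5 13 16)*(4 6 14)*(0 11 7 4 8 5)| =30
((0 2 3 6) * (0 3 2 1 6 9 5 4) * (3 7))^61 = (0 9 6 4 3 1 5 7) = ((0 1 6 7 3 9 5 4))^61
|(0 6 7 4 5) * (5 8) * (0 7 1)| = 12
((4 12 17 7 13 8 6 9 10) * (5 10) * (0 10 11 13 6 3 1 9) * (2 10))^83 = ((0 2 10 4 12 17 7 6)(1 9 5 11 13 8 3))^83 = (0 4 7 2 12 6 10 17)(1 3 8 13 11 5 9)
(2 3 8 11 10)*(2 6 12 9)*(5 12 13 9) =(2 3 8 11 10 6 13 9)(5 12) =[0, 1, 3, 8, 4, 12, 13, 7, 11, 2, 6, 10, 5, 9]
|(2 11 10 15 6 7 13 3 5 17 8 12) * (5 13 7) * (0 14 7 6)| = |(0 14 7 6 5 17 8 12 2 11 10 15)(3 13)| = 12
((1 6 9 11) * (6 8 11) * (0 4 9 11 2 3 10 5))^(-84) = (0 11 3 4 1 10 9 8 5 6 2)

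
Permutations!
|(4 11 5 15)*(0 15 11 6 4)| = 2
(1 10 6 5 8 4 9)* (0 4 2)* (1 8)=(0 4 9 8 2)(1 10 6 5)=[4, 10, 0, 3, 9, 1, 5, 7, 2, 8, 6]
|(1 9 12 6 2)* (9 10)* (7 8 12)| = |(1 10 9 7 8 12 6 2)| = 8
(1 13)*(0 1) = (0 1 13) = [1, 13, 2, 3, 4, 5, 6, 7, 8, 9, 10, 11, 12, 0]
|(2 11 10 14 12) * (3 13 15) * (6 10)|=|(2 11 6 10 14 12)(3 13 15)|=6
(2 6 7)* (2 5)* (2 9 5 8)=[0, 1, 6, 3, 4, 9, 7, 8, 2, 5]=(2 6 7 8)(5 9)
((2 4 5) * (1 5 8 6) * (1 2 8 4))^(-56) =(1 2 6 8 5)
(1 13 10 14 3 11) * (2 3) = [0, 13, 3, 11, 4, 5, 6, 7, 8, 9, 14, 1, 12, 10, 2] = (1 13 10 14 2 3 11)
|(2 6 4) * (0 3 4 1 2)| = 3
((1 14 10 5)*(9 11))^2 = (1 10)(5 14)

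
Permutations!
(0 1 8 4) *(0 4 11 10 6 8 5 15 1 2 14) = [2, 5, 14, 3, 4, 15, 8, 7, 11, 9, 6, 10, 12, 13, 0, 1] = (0 2 14)(1 5 15)(6 8 11 10)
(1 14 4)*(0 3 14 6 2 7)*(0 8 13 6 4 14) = (14)(0 3)(1 4)(2 7 8 13 6) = [3, 4, 7, 0, 1, 5, 2, 8, 13, 9, 10, 11, 12, 6, 14]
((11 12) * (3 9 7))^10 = ((3 9 7)(11 12))^10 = (12)(3 9 7)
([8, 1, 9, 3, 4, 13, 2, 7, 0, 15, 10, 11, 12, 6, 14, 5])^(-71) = (0 8)(2 9 15 5 13 6)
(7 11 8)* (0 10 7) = (0 10 7 11 8) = [10, 1, 2, 3, 4, 5, 6, 11, 0, 9, 7, 8]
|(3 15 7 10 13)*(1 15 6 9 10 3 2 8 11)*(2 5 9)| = 8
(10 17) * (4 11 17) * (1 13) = (1 13)(4 11 17 10) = [0, 13, 2, 3, 11, 5, 6, 7, 8, 9, 4, 17, 12, 1, 14, 15, 16, 10]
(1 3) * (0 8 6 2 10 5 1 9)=(0 8 6 2 10 5 1 3 9)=[8, 3, 10, 9, 4, 1, 2, 7, 6, 0, 5]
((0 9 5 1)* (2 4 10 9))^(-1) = (0 1 5 9 10 4 2) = ((0 2 4 10 9 5 1))^(-1)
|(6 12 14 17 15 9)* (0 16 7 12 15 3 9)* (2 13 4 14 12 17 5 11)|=|(0 16 7 17 3 9 6 15)(2 13 4 14 5 11)|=24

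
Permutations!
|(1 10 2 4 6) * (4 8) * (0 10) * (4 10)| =12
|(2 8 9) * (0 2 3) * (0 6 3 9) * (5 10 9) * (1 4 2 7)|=6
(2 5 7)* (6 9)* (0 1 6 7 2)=(0 1 6 9 7)(2 5)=[1, 6, 5, 3, 4, 2, 9, 0, 8, 7]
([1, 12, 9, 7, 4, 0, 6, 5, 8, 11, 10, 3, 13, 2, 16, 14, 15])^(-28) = [12, 13, 11, 5, 4, 1, 6, 0, 8, 3, 10, 7, 2, 9, 15, 16, 14]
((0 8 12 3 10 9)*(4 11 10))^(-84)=((0 8 12 3 4 11 10 9))^(-84)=(0 4)(3 9)(8 11)(10 12)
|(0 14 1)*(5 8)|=6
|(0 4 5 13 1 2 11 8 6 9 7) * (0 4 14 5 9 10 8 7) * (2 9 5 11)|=|(0 14 11 7 4 5 13 1 9)(6 10 8)|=9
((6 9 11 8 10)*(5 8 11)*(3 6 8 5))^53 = ((11)(3 6 9)(8 10))^53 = (11)(3 9 6)(8 10)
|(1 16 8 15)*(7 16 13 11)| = |(1 13 11 7 16 8 15)| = 7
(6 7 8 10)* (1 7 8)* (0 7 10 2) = [7, 10, 0, 3, 4, 5, 8, 1, 2, 9, 6] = (0 7 1 10 6 8 2)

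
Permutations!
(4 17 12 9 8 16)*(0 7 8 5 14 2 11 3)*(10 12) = (0 7 8 16 4 17 10 12 9 5 14 2 11 3) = [7, 1, 11, 0, 17, 14, 6, 8, 16, 5, 12, 3, 9, 13, 2, 15, 4, 10]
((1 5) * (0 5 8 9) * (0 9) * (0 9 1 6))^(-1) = ((0 5 6)(1 8 9))^(-1) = (0 6 5)(1 9 8)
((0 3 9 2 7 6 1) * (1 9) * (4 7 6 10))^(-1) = ((0 3 1)(2 6 9)(4 7 10))^(-1) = (0 1 3)(2 9 6)(4 10 7)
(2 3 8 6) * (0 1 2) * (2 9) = (0 1 9 2 3 8 6) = [1, 9, 3, 8, 4, 5, 0, 7, 6, 2]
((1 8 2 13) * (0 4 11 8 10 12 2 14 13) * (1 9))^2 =((0 4 11 8 14 13 9 1 10 12 2))^2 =(0 11 14 9 10 2 4 8 13 1 12)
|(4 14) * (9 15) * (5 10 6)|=6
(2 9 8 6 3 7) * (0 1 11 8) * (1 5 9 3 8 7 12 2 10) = [5, 11, 3, 12, 4, 9, 8, 10, 6, 0, 1, 7, 2] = (0 5 9)(1 11 7 10)(2 3 12)(6 8)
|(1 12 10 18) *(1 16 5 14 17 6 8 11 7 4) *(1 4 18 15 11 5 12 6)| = 42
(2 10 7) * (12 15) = (2 10 7)(12 15) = [0, 1, 10, 3, 4, 5, 6, 2, 8, 9, 7, 11, 15, 13, 14, 12]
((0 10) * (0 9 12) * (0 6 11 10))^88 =(6 9 11 12 10)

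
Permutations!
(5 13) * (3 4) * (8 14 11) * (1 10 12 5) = [0, 10, 2, 4, 3, 13, 6, 7, 14, 9, 12, 8, 5, 1, 11] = (1 10 12 5 13)(3 4)(8 14 11)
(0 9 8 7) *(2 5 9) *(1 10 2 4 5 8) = (0 4 5 9 1 10 2 8 7) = [4, 10, 8, 3, 5, 9, 6, 0, 7, 1, 2]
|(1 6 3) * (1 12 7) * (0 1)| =6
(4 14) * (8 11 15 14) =(4 8 11 15 14) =[0, 1, 2, 3, 8, 5, 6, 7, 11, 9, 10, 15, 12, 13, 4, 14]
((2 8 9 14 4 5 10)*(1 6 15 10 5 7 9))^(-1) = (1 8 2 10 15 6)(4 14 9 7)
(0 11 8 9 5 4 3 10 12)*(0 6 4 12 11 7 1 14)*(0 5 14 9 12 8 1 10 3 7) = (1 9 14 5 8 12 6 4 7 10 11) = [0, 9, 2, 3, 7, 8, 4, 10, 12, 14, 11, 1, 6, 13, 5]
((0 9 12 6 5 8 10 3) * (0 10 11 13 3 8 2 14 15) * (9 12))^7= (15)(3 8 13 10 11)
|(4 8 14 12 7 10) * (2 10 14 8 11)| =|(2 10 4 11)(7 14 12)| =12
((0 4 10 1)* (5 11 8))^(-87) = (11)(0 4 10 1)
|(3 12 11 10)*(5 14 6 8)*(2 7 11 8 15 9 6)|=|(2 7 11 10 3 12 8 5 14)(6 15 9)|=9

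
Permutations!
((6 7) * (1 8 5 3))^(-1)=((1 8 5 3)(6 7))^(-1)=(1 3 5 8)(6 7)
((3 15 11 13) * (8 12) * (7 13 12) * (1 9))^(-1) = ((1 9)(3 15 11 12 8 7 13))^(-1) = (1 9)(3 13 7 8 12 11 15)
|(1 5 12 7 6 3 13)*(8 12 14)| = 9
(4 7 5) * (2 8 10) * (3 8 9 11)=(2 9 11 3 8 10)(4 7 5)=[0, 1, 9, 8, 7, 4, 6, 5, 10, 11, 2, 3]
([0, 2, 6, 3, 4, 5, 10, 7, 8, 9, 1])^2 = (1 6)(2 10)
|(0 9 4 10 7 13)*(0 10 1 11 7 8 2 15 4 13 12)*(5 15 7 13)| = |(0 9 5 15 4 1 11 13 10 8 2 7 12)| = 13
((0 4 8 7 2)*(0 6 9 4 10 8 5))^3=((0 10 8 7 2 6 9 4 5))^3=(0 7 9)(2 4 10)(5 8 6)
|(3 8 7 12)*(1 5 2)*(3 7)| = 6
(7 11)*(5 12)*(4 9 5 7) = [0, 1, 2, 3, 9, 12, 6, 11, 8, 5, 10, 4, 7] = (4 9 5 12 7 11)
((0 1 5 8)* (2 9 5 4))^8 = (0 1 4 2 9 5 8) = ((0 1 4 2 9 5 8))^8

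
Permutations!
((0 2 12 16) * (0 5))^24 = (0 5 16 12 2)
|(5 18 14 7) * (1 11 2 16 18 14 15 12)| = |(1 11 2 16 18 15 12)(5 14 7)| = 21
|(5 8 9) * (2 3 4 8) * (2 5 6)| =6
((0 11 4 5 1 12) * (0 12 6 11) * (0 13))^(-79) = ((0 13)(1 6 11 4 5))^(-79) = (0 13)(1 6 11 4 5)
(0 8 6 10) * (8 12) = (0 12 8 6 10) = [12, 1, 2, 3, 4, 5, 10, 7, 6, 9, 0, 11, 8]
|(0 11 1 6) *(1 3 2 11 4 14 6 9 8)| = 12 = |(0 4 14 6)(1 9 8)(2 11 3)|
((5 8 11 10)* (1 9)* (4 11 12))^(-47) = ((1 9)(4 11 10 5 8 12))^(-47) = (1 9)(4 11 10 5 8 12)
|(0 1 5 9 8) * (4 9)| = 6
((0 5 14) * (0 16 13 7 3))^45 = ((0 5 14 16 13 7 3))^45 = (0 16 3 14 7 5 13)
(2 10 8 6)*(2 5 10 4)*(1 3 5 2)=(1 3 5 10 8 6 2 4)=[0, 3, 4, 5, 1, 10, 2, 7, 6, 9, 8]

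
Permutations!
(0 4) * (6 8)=(0 4)(6 8)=[4, 1, 2, 3, 0, 5, 8, 7, 6]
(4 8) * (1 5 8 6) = [0, 5, 2, 3, 6, 8, 1, 7, 4] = (1 5 8 4 6)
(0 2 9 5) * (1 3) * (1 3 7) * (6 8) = (0 2 9 5)(1 7)(6 8) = [2, 7, 9, 3, 4, 0, 8, 1, 6, 5]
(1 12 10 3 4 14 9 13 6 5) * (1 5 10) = (1 12)(3 4 14 9 13 6 10) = [0, 12, 2, 4, 14, 5, 10, 7, 8, 13, 3, 11, 1, 6, 9]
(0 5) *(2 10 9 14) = [5, 1, 10, 3, 4, 0, 6, 7, 8, 14, 9, 11, 12, 13, 2] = (0 5)(2 10 9 14)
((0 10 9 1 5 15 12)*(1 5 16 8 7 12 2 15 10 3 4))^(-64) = (16)(5 9 10)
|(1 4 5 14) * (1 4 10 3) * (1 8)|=12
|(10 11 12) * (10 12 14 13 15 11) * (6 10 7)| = |(6 10 7)(11 14 13 15)| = 12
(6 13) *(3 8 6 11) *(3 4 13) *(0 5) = (0 5)(3 8 6)(4 13 11) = [5, 1, 2, 8, 13, 0, 3, 7, 6, 9, 10, 4, 12, 11]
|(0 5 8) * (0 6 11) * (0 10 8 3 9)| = |(0 5 3 9)(6 11 10 8)| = 4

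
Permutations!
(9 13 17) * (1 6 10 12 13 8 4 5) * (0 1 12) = (0 1 6 10)(4 5 12 13 17 9 8) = [1, 6, 2, 3, 5, 12, 10, 7, 4, 8, 0, 11, 13, 17, 14, 15, 16, 9]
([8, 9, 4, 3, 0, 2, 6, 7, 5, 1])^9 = [4, 9, 5, 3, 2, 8, 6, 7, 0, 1]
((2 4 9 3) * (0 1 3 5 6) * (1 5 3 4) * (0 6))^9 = (0 5)(1 2 3 9 4)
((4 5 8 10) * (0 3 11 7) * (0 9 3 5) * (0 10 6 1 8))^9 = (0 5)(3 11 7 9)(4 10) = ((0 5)(1 8 6)(3 11 7 9)(4 10))^9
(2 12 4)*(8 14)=(2 12 4)(8 14)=[0, 1, 12, 3, 2, 5, 6, 7, 14, 9, 10, 11, 4, 13, 8]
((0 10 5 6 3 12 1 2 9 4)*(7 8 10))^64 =(0 5 1)(2 7 6)(3 9 8)(4 10 12)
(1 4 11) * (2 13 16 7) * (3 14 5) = (1 4 11)(2 13 16 7)(3 14 5) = [0, 4, 13, 14, 11, 3, 6, 2, 8, 9, 10, 1, 12, 16, 5, 15, 7]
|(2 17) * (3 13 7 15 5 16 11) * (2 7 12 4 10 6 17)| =12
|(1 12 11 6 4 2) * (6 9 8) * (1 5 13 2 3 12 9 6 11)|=24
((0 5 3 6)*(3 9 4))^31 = (0 5 9 4 3 6)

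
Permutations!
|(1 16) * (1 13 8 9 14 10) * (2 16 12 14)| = |(1 12 14 10)(2 16 13 8 9)| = 20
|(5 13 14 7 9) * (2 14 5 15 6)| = 6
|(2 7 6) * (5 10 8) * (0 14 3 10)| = |(0 14 3 10 8 5)(2 7 6)| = 6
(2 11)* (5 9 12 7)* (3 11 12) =(2 12 7 5 9 3 11) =[0, 1, 12, 11, 4, 9, 6, 5, 8, 3, 10, 2, 7]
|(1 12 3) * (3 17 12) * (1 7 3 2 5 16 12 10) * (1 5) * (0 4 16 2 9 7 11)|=|(0 4 16 12 17 10 5 2 1 9 7 3 11)|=13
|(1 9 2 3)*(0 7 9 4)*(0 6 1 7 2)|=15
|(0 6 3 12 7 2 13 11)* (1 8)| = |(0 6 3 12 7 2 13 11)(1 8)| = 8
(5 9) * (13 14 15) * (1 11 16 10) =(1 11 16 10)(5 9)(13 14 15) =[0, 11, 2, 3, 4, 9, 6, 7, 8, 5, 1, 16, 12, 14, 15, 13, 10]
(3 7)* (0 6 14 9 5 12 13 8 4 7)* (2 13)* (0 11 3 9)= [6, 1, 13, 11, 7, 12, 14, 9, 4, 5, 10, 3, 2, 8, 0]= (0 6 14)(2 13 8 4 7 9 5 12)(3 11)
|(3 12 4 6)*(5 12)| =5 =|(3 5 12 4 6)|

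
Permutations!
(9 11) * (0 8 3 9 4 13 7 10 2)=(0 8 3 9 11 4 13 7 10 2)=[8, 1, 0, 9, 13, 5, 6, 10, 3, 11, 2, 4, 12, 7]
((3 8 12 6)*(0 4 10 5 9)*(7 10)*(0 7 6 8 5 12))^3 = (0 3 7 8 6 9 12 4 5 10)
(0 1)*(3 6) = (0 1)(3 6) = [1, 0, 2, 6, 4, 5, 3]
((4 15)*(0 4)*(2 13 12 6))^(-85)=((0 4 15)(2 13 12 6))^(-85)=(0 15 4)(2 6 12 13)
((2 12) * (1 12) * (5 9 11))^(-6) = (12) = ((1 12 2)(5 9 11))^(-6)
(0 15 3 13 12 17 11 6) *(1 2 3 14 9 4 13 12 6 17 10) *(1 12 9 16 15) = (0 1 2 3 9 4 13 6)(10 12)(11 17)(14 16 15) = [1, 2, 3, 9, 13, 5, 0, 7, 8, 4, 12, 17, 10, 6, 16, 14, 15, 11]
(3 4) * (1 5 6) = [0, 5, 2, 4, 3, 6, 1] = (1 5 6)(3 4)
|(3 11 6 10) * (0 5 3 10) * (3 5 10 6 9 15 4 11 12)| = |(0 10 6)(3 12)(4 11 9 15)| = 12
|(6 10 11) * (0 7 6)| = |(0 7 6 10 11)| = 5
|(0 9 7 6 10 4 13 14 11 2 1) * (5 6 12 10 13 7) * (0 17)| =|(0 9 5 6 13 14 11 2 1 17)(4 7 12 10)| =20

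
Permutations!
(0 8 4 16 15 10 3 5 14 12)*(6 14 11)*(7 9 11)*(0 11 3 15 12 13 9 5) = (0 8 4 16 12 11 6 14 13 9 3)(5 7)(10 15) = [8, 1, 2, 0, 16, 7, 14, 5, 4, 3, 15, 6, 11, 9, 13, 10, 12]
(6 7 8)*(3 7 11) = (3 7 8 6 11) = [0, 1, 2, 7, 4, 5, 11, 8, 6, 9, 10, 3]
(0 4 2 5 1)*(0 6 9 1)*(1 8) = [4, 6, 5, 3, 2, 0, 9, 7, 1, 8] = (0 4 2 5)(1 6 9 8)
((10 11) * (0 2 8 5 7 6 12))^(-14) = (12)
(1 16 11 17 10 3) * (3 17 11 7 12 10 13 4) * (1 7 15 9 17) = (1 16 15 9 17 13 4 3 7 12 10) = [0, 16, 2, 7, 3, 5, 6, 12, 8, 17, 1, 11, 10, 4, 14, 9, 15, 13]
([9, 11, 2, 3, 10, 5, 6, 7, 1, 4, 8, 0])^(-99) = [11, 8, 2, 3, 9, 5, 6, 7, 10, 0, 4, 1]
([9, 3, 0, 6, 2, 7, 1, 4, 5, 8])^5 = [4, 6, 7, 1, 5, 9, 3, 8, 0, 2]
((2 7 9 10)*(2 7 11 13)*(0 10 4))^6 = ((0 10 7 9 4)(2 11 13))^6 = (13)(0 10 7 9 4)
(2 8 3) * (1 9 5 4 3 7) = [0, 9, 8, 2, 3, 4, 6, 1, 7, 5] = (1 9 5 4 3 2 8 7)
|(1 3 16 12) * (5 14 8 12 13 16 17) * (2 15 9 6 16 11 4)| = |(1 3 17 5 14 8 12)(2 15 9 6 16 13 11 4)| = 56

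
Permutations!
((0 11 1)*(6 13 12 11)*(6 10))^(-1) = (0 1 11 12 13 6 10)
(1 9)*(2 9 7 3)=(1 7 3 2 9)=[0, 7, 9, 2, 4, 5, 6, 3, 8, 1]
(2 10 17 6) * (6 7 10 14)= [0, 1, 14, 3, 4, 5, 2, 10, 8, 9, 17, 11, 12, 13, 6, 15, 16, 7]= (2 14 6)(7 10 17)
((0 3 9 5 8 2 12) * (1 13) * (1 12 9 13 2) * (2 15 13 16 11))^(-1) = (0 12 13 15 1 8 5 9 2 11 16 3)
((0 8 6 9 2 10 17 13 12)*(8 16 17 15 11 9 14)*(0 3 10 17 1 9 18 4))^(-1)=((0 16 1 9 2 17 13 12 3 10 15 11 18 4)(6 14 8))^(-1)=(0 4 18 11 15 10 3 12 13 17 2 9 1 16)(6 8 14)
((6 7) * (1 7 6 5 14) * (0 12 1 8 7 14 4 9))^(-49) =((0 12 1 14 8 7 5 4 9))^(-49) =(0 7 12 5 1 4 14 9 8)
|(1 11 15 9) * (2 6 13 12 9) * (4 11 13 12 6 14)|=|(1 13 6 12 9)(2 14 4 11 15)|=5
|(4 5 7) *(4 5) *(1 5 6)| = |(1 5 7 6)| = 4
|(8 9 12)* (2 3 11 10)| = |(2 3 11 10)(8 9 12)| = 12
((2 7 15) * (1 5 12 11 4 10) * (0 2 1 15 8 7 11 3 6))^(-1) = (0 6 3 12 5 1 15 10 4 11 2)(7 8)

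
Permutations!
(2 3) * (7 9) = (2 3)(7 9) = [0, 1, 3, 2, 4, 5, 6, 9, 8, 7]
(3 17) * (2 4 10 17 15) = (2 4 10 17 3 15) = [0, 1, 4, 15, 10, 5, 6, 7, 8, 9, 17, 11, 12, 13, 14, 2, 16, 3]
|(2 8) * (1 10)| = 2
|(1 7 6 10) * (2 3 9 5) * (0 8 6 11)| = 28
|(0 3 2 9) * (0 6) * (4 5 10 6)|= 8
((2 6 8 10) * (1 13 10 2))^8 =(1 10 13)(2 8 6)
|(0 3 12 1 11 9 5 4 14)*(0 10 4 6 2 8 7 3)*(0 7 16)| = |(0 7 3 12 1 11 9 5 6 2 8 16)(4 14 10)| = 12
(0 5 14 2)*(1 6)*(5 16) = [16, 6, 0, 3, 4, 14, 1, 7, 8, 9, 10, 11, 12, 13, 2, 15, 5] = (0 16 5 14 2)(1 6)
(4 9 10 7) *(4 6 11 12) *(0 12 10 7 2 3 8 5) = (0 12 4 9 7 6 11 10 2 3 8 5) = [12, 1, 3, 8, 9, 0, 11, 6, 5, 7, 2, 10, 4]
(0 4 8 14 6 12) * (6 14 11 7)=(14)(0 4 8 11 7 6 12)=[4, 1, 2, 3, 8, 5, 12, 6, 11, 9, 10, 7, 0, 13, 14]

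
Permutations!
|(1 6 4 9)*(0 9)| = |(0 9 1 6 4)| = 5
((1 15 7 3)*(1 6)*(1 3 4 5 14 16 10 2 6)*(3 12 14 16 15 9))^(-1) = ((1 9 3)(2 6 12 14 15 7 4 5 16 10))^(-1) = (1 3 9)(2 10 16 5 4 7 15 14 12 6)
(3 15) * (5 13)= [0, 1, 2, 15, 4, 13, 6, 7, 8, 9, 10, 11, 12, 5, 14, 3]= (3 15)(5 13)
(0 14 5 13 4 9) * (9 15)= [14, 1, 2, 3, 15, 13, 6, 7, 8, 0, 10, 11, 12, 4, 5, 9]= (0 14 5 13 4 15 9)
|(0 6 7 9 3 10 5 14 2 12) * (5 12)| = 21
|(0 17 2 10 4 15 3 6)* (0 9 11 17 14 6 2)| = 30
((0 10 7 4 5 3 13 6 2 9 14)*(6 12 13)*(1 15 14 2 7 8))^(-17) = (0 10 8 1 15 14)(2 9)(3 4 6 5 7)(12 13)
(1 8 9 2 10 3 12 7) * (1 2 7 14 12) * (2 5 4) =[0, 8, 10, 1, 2, 4, 6, 5, 9, 7, 3, 11, 14, 13, 12] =(1 8 9 7 5 4 2 10 3)(12 14)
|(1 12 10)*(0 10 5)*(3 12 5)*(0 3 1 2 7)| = 4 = |(0 10 2 7)(1 5 3 12)|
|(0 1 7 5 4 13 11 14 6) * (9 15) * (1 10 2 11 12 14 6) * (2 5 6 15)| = 20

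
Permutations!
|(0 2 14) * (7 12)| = |(0 2 14)(7 12)| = 6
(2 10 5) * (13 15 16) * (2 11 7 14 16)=[0, 1, 10, 3, 4, 11, 6, 14, 8, 9, 5, 7, 12, 15, 16, 2, 13]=(2 10 5 11 7 14 16 13 15)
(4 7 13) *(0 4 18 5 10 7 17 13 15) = (0 4 17 13 18 5 10 7 15) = [4, 1, 2, 3, 17, 10, 6, 15, 8, 9, 7, 11, 12, 18, 14, 0, 16, 13, 5]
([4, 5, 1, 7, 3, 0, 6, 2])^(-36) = (0 5 1 2 7 3 4)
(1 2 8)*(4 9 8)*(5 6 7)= (1 2 4 9 8)(5 6 7)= [0, 2, 4, 3, 9, 6, 7, 5, 1, 8]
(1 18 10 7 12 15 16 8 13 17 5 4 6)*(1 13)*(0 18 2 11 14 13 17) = (0 18 10 7 12 15 16 8 1 2 11 14 13)(4 6 17 5) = [18, 2, 11, 3, 6, 4, 17, 12, 1, 9, 7, 14, 15, 0, 13, 16, 8, 5, 10]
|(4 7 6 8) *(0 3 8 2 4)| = 12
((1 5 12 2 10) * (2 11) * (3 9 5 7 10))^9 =(2 5)(3 12)(9 11)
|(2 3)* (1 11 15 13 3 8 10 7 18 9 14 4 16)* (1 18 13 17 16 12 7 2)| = |(1 11 15 17 16 18 9 14 4 12 7 13 3)(2 8 10)| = 39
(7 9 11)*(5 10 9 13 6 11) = (5 10 9)(6 11 7 13) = [0, 1, 2, 3, 4, 10, 11, 13, 8, 5, 9, 7, 12, 6]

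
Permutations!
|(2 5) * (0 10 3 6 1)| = |(0 10 3 6 1)(2 5)| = 10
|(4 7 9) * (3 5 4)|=5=|(3 5 4 7 9)|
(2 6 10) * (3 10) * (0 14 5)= (0 14 5)(2 6 3 10)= [14, 1, 6, 10, 4, 0, 3, 7, 8, 9, 2, 11, 12, 13, 5]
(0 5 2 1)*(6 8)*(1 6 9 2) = [5, 0, 6, 3, 4, 1, 8, 7, 9, 2] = (0 5 1)(2 6 8 9)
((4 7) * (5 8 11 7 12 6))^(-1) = ((4 12 6 5 8 11 7))^(-1) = (4 7 11 8 5 6 12)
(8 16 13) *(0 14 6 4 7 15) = [14, 1, 2, 3, 7, 5, 4, 15, 16, 9, 10, 11, 12, 8, 6, 0, 13] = (0 14 6 4 7 15)(8 16 13)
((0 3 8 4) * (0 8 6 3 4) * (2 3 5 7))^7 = (0 4 8)(2 6 7 3 5)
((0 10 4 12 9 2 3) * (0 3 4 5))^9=(2 4 12 9)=((0 10 5)(2 4 12 9))^9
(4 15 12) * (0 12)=(0 12 4 15)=[12, 1, 2, 3, 15, 5, 6, 7, 8, 9, 10, 11, 4, 13, 14, 0]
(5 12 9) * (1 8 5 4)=(1 8 5 12 9 4)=[0, 8, 2, 3, 1, 12, 6, 7, 5, 4, 10, 11, 9]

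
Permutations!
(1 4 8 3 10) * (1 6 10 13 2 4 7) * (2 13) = [0, 7, 4, 2, 8, 5, 10, 1, 3, 9, 6, 11, 12, 13] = (13)(1 7)(2 4 8 3)(6 10)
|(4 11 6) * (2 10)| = 6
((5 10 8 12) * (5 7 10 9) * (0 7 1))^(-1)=(0 1 12 8 10 7)(5 9)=((0 7 10 8 12 1)(5 9))^(-1)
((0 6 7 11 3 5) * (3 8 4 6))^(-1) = (0 5 3)(4 8 11 7 6)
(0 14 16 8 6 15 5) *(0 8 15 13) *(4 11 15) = (0 14 16 4 11 15 5 8 6 13) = [14, 1, 2, 3, 11, 8, 13, 7, 6, 9, 10, 15, 12, 0, 16, 5, 4]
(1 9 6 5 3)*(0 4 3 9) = (0 4 3 1)(5 9 6) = [4, 0, 2, 1, 3, 9, 5, 7, 8, 6]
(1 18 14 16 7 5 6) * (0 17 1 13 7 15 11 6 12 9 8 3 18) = [17, 0, 2, 18, 4, 12, 13, 5, 3, 8, 10, 6, 9, 7, 16, 11, 15, 1, 14] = (0 17 1)(3 18 14 16 15 11 6 13 7 5 12 9 8)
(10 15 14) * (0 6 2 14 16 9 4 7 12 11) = (0 6 2 14 10 15 16 9 4 7 12 11) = [6, 1, 14, 3, 7, 5, 2, 12, 8, 4, 15, 0, 11, 13, 10, 16, 9]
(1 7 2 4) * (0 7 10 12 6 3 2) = (0 7)(1 10 12 6 3 2 4) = [7, 10, 4, 2, 1, 5, 3, 0, 8, 9, 12, 11, 6]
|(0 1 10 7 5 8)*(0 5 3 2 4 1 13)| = |(0 13)(1 10 7 3 2 4)(5 8)| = 6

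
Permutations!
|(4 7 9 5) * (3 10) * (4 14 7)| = 4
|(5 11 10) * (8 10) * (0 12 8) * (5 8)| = 4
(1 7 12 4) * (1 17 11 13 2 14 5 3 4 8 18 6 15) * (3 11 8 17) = (1 7 12 17 8 18 6 15)(2 14 5 11 13)(3 4) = [0, 7, 14, 4, 3, 11, 15, 12, 18, 9, 10, 13, 17, 2, 5, 1, 16, 8, 6]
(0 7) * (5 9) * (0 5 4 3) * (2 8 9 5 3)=(0 7 3)(2 8 9 4)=[7, 1, 8, 0, 2, 5, 6, 3, 9, 4]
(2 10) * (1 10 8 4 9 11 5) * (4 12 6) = (1 10 2 8 12 6 4 9 11 5) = [0, 10, 8, 3, 9, 1, 4, 7, 12, 11, 2, 5, 6]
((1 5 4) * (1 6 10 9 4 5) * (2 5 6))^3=((2 5 6 10 9 4))^3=(2 10)(4 6)(5 9)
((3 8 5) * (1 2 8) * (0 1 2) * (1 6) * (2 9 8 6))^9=(0 2 6 1)(3 9 8 5)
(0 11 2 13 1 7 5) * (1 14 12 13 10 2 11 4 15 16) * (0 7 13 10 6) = (0 4 15 16 1 13 14 12 10 2 6)(5 7) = [4, 13, 6, 3, 15, 7, 0, 5, 8, 9, 2, 11, 10, 14, 12, 16, 1]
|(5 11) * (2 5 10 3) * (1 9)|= 10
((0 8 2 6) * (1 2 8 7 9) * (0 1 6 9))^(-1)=((0 7)(1 2 9 6))^(-1)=(0 7)(1 6 9 2)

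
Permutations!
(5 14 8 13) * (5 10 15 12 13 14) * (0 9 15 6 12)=(0 9 15)(6 12 13 10)(8 14)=[9, 1, 2, 3, 4, 5, 12, 7, 14, 15, 6, 11, 13, 10, 8, 0]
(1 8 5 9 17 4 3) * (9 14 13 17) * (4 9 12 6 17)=(1 8 5 14 13 4 3)(6 17 9 12)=[0, 8, 2, 1, 3, 14, 17, 7, 5, 12, 10, 11, 6, 4, 13, 15, 16, 9]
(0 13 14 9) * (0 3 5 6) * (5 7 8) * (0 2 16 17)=(0 13 14 9 3 7 8 5 6 2 16 17)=[13, 1, 16, 7, 4, 6, 2, 8, 5, 3, 10, 11, 12, 14, 9, 15, 17, 0]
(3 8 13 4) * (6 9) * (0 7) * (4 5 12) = (0 7)(3 8 13 5 12 4)(6 9) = [7, 1, 2, 8, 3, 12, 9, 0, 13, 6, 10, 11, 4, 5]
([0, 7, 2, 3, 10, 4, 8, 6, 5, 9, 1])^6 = [0, 10, 2, 3, 5, 8, 7, 1, 6, 9, 4]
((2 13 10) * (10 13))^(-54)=(13)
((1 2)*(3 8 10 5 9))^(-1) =(1 2)(3 9 5 10 8)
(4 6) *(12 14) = [0, 1, 2, 3, 6, 5, 4, 7, 8, 9, 10, 11, 14, 13, 12] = (4 6)(12 14)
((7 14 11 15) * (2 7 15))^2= ((15)(2 7 14 11))^2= (15)(2 14)(7 11)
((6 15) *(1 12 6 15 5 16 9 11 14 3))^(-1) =((1 12 6 5 16 9 11 14 3))^(-1) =(1 3 14 11 9 16 5 6 12)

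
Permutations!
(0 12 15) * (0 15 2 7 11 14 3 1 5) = (15)(0 12 2 7 11 14 3 1 5) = [12, 5, 7, 1, 4, 0, 6, 11, 8, 9, 10, 14, 2, 13, 3, 15]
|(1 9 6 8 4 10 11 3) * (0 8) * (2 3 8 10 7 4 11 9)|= |(0 10 9 6)(1 2 3)(4 7)(8 11)|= 12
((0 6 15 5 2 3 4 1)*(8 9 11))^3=(0 5 4 6 2 1 15 3)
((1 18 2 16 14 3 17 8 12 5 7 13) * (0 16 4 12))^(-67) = (0 8 17 3 14 16)(1 5 2 13 12 18 7 4)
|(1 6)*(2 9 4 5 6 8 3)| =|(1 8 3 2 9 4 5 6)| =8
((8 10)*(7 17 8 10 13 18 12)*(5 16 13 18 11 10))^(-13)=(5 13 10 16 11)(7 8 12 17 18)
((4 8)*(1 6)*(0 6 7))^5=((0 6 1 7)(4 8))^5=(0 6 1 7)(4 8)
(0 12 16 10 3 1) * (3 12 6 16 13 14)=(0 6 16 10 12 13 14 3 1)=[6, 0, 2, 1, 4, 5, 16, 7, 8, 9, 12, 11, 13, 14, 3, 15, 10]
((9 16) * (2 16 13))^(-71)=((2 16 9 13))^(-71)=(2 16 9 13)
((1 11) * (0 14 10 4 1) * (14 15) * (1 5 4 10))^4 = (0 11 1 14 15)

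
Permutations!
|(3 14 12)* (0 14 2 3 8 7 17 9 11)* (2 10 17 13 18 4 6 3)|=14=|(0 14 12 8 7 13 18 4 6 3 10 17 9 11)|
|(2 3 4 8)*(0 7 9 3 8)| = 10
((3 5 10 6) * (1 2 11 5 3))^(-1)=((1 2 11 5 10 6))^(-1)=(1 6 10 5 11 2)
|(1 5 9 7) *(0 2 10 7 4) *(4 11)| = |(0 2 10 7 1 5 9 11 4)| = 9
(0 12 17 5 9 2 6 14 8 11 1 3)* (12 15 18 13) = (0 15 18 13 12 17 5 9 2 6 14 8 11 1 3) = [15, 3, 6, 0, 4, 9, 14, 7, 11, 2, 10, 1, 17, 12, 8, 18, 16, 5, 13]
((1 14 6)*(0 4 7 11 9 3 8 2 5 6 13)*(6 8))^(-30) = (14)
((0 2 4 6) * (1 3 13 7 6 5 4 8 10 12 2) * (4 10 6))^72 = ((0 1 3 13 7 4 5 10 12 2 8 6))^72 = (13)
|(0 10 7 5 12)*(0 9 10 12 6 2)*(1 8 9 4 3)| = |(0 12 4 3 1 8 9 10 7 5 6 2)| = 12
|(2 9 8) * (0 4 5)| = |(0 4 5)(2 9 8)| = 3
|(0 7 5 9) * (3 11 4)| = 12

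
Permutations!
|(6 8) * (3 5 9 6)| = |(3 5 9 6 8)| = 5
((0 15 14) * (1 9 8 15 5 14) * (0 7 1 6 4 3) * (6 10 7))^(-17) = ((0 5 14 6 4 3)(1 9 8 15 10 7))^(-17) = (0 5 14 6 4 3)(1 9 8 15 10 7)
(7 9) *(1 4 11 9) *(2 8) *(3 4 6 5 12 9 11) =(1 6 5 12 9 7)(2 8)(3 4) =[0, 6, 8, 4, 3, 12, 5, 1, 2, 7, 10, 11, 9]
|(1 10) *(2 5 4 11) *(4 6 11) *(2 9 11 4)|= 4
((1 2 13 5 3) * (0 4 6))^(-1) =(0 6 4)(1 3 5 13 2)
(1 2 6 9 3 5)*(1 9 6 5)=[0, 2, 5, 1, 4, 9, 6, 7, 8, 3]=(1 2 5 9 3)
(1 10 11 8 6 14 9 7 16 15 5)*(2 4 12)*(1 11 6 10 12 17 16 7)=(1 12 2 4 17 16 15 5 11 8 10 6 14 9)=[0, 12, 4, 3, 17, 11, 14, 7, 10, 1, 6, 8, 2, 13, 9, 5, 15, 16]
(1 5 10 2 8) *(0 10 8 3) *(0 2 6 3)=(0 10 6 3 2)(1 5 8)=[10, 5, 0, 2, 4, 8, 3, 7, 1, 9, 6]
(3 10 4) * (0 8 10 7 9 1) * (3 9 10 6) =(0 8 6 3 7 10 4 9 1) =[8, 0, 2, 7, 9, 5, 3, 10, 6, 1, 4]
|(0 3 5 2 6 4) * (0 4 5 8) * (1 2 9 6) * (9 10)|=12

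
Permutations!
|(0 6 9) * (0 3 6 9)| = 4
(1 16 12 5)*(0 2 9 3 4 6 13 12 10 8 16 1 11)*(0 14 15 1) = (0 2 9 3 4 6 13 12 5 11 14 15 1)(8 16 10) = [2, 0, 9, 4, 6, 11, 13, 7, 16, 3, 8, 14, 5, 12, 15, 1, 10]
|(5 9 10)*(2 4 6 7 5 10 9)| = |(10)(2 4 6 7 5)| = 5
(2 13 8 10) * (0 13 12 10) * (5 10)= (0 13 8)(2 12 5 10)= [13, 1, 12, 3, 4, 10, 6, 7, 0, 9, 2, 11, 5, 8]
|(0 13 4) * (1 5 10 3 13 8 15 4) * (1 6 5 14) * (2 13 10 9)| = 20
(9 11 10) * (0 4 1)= (0 4 1)(9 11 10)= [4, 0, 2, 3, 1, 5, 6, 7, 8, 11, 9, 10]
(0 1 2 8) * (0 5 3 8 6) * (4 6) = (0 1 2 4 6)(3 8 5) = [1, 2, 4, 8, 6, 3, 0, 7, 5]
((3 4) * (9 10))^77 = ((3 4)(9 10))^77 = (3 4)(9 10)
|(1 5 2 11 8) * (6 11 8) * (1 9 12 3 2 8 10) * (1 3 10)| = |(1 5 8 9 12 10 3 2)(6 11)| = 8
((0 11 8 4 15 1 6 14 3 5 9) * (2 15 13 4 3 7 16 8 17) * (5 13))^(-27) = ((0 11 17 2 15 1 6 14 7 16 8 3 13 4 5 9))^(-27) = (0 1 8 9 15 16 5 2 7 4 17 14 13 11 6 3)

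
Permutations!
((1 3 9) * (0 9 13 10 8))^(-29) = (0 8 10 13 3 1 9)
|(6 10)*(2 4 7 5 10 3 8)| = |(2 4 7 5 10 6 3 8)| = 8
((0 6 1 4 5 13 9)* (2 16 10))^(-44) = ((0 6 1 4 5 13 9)(2 16 10))^(-44) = (0 13 4 6 9 5 1)(2 16 10)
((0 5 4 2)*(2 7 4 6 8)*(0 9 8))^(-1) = ((0 5 6)(2 9 8)(4 7))^(-1) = (0 6 5)(2 8 9)(4 7)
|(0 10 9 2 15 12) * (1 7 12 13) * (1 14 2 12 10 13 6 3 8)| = |(0 13 14 2 15 6 3 8 1 7 10 9 12)| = 13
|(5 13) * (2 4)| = 2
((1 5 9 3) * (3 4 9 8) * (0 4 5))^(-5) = ((0 4 9 5 8 3 1))^(-5) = (0 9 8 1 4 5 3)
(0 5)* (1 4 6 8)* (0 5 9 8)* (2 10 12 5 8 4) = [9, 2, 10, 3, 6, 8, 0, 7, 1, 4, 12, 11, 5] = (0 9 4 6)(1 2 10 12 5 8)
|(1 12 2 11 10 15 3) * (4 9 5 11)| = |(1 12 2 4 9 5 11 10 15 3)| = 10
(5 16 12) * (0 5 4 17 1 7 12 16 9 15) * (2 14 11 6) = (0 5 9 15)(1 7 12 4 17)(2 14 11 6) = [5, 7, 14, 3, 17, 9, 2, 12, 8, 15, 10, 6, 4, 13, 11, 0, 16, 1]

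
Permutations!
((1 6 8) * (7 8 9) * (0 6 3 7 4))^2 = ((0 6 9 4)(1 3 7 8))^2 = (0 9)(1 7)(3 8)(4 6)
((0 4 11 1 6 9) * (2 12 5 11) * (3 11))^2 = (0 2 5 11 6)(1 9 4 12 3)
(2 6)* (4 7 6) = [0, 1, 4, 3, 7, 5, 2, 6] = (2 4 7 6)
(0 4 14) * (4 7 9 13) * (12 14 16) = (0 7 9 13 4 16 12 14) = [7, 1, 2, 3, 16, 5, 6, 9, 8, 13, 10, 11, 14, 4, 0, 15, 12]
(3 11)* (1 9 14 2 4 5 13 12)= [0, 9, 4, 11, 5, 13, 6, 7, 8, 14, 10, 3, 1, 12, 2]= (1 9 14 2 4 5 13 12)(3 11)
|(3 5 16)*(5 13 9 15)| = 6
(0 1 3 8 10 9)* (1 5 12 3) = (0 5 12 3 8 10 9) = [5, 1, 2, 8, 4, 12, 6, 7, 10, 0, 9, 11, 3]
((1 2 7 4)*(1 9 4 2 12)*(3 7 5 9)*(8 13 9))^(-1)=((1 12)(2 5 8 13 9 4 3 7))^(-1)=(1 12)(2 7 3 4 9 13 8 5)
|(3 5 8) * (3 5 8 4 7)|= |(3 8 5 4 7)|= 5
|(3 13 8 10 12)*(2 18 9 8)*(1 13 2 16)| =21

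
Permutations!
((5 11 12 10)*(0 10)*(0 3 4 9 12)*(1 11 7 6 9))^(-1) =((0 10 5 7 6 9 12 3 4 1 11))^(-1) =(0 11 1 4 3 12 9 6 7 5 10)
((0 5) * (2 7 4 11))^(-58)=(2 4)(7 11)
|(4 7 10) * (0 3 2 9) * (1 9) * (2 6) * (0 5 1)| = |(0 3 6 2)(1 9 5)(4 7 10)| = 12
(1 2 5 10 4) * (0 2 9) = (0 2 5 10 4 1 9) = [2, 9, 5, 3, 1, 10, 6, 7, 8, 0, 4]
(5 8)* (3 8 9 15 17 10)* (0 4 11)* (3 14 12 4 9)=(0 9 15 17 10 14 12 4 11)(3 8 5)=[9, 1, 2, 8, 11, 3, 6, 7, 5, 15, 14, 0, 4, 13, 12, 17, 16, 10]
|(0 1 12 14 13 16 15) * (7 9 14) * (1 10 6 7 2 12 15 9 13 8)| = |(0 10 6 7 13 16 9 14 8 1 15)(2 12)| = 22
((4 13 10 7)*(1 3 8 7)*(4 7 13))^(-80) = ((1 3 8 13 10))^(-80) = (13)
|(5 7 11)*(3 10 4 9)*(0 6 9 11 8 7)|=8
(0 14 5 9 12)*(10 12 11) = [14, 1, 2, 3, 4, 9, 6, 7, 8, 11, 12, 10, 0, 13, 5] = (0 14 5 9 11 10 12)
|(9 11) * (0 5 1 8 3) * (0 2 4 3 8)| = 6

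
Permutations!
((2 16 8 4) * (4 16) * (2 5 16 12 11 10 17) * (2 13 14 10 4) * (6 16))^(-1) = ((4 5 6 16 8 12 11)(10 17 13 14))^(-1) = (4 11 12 8 16 6 5)(10 14 13 17)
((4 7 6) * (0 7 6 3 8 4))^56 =(0 3 4)(6 7 8)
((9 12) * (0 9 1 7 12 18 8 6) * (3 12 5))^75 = ((0 9 18 8 6)(1 7 5 3 12))^75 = (18)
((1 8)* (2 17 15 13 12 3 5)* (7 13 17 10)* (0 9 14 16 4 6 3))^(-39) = (1 8)(15 17)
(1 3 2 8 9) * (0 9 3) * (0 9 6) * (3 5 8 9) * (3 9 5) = (0 6)(1 9)(2 5 8 3) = [6, 9, 5, 2, 4, 8, 0, 7, 3, 1]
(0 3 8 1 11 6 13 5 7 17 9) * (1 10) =(0 3 8 10 1 11 6 13 5 7 17 9) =[3, 11, 2, 8, 4, 7, 13, 17, 10, 0, 1, 6, 12, 5, 14, 15, 16, 9]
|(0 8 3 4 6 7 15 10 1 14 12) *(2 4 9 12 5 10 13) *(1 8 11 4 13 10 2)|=55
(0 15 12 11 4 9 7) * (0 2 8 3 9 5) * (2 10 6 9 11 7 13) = (0 15 12 7 10 6 9 13 2 8 3 11 4 5) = [15, 1, 8, 11, 5, 0, 9, 10, 3, 13, 6, 4, 7, 2, 14, 12]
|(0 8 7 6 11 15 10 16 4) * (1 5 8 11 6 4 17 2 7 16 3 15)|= 30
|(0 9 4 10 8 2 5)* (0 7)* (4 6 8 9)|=|(0 4 10 9 6 8 2 5 7)|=9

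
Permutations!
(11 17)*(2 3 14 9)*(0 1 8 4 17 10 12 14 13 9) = (0 1 8 4 17 11 10 12 14)(2 3 13 9) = [1, 8, 3, 13, 17, 5, 6, 7, 4, 2, 12, 10, 14, 9, 0, 15, 16, 11]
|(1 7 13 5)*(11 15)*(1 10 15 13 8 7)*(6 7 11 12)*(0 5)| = 10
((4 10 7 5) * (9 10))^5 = (10)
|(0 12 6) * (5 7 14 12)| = 6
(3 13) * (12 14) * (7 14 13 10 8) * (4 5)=(3 10 8 7 14 12 13)(4 5)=[0, 1, 2, 10, 5, 4, 6, 14, 7, 9, 8, 11, 13, 3, 12]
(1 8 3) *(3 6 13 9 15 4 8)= [0, 3, 2, 1, 8, 5, 13, 7, 6, 15, 10, 11, 12, 9, 14, 4]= (1 3)(4 8 6 13 9 15)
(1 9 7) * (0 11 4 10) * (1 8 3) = (0 11 4 10)(1 9 7 8 3) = [11, 9, 2, 1, 10, 5, 6, 8, 3, 7, 0, 4]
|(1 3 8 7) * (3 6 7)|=|(1 6 7)(3 8)|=6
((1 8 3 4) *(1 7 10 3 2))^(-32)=(10)(1 8 2)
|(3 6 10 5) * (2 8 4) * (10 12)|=15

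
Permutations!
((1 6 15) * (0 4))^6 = (15)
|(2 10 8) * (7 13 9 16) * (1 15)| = |(1 15)(2 10 8)(7 13 9 16)| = 12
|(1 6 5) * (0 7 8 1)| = |(0 7 8 1 6 5)| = 6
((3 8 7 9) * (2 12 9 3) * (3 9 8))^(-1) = (2 9 7 8 12)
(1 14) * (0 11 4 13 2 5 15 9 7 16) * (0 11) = [0, 14, 5, 3, 13, 15, 6, 16, 8, 7, 10, 4, 12, 2, 1, 9, 11] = (1 14)(2 5 15 9 7 16 11 4 13)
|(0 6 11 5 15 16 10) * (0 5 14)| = 4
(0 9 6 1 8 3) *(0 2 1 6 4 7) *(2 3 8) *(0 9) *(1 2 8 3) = (1 8 3)(4 7 9) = [0, 8, 2, 1, 7, 5, 6, 9, 3, 4]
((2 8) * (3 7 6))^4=(8)(3 7 6)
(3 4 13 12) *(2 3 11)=(2 3 4 13 12 11)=[0, 1, 3, 4, 13, 5, 6, 7, 8, 9, 10, 2, 11, 12]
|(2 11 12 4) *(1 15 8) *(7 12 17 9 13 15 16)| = 12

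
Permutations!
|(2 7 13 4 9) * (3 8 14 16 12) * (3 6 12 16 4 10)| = |(16)(2 7 13 10 3 8 14 4 9)(6 12)| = 18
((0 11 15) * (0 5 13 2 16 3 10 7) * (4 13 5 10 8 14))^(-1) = (0 7 10 15 11)(2 13 4 14 8 3 16)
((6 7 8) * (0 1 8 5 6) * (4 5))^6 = (8)(4 6)(5 7)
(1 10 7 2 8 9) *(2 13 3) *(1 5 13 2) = (1 10 7 2 8 9 5 13 3) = [0, 10, 8, 1, 4, 13, 6, 2, 9, 5, 7, 11, 12, 3]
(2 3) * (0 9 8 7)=(0 9 8 7)(2 3)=[9, 1, 3, 2, 4, 5, 6, 0, 7, 8]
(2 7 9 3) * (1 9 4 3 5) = (1 9 5)(2 7 4 3) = [0, 9, 7, 2, 3, 1, 6, 4, 8, 5]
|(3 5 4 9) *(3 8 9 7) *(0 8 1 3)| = 8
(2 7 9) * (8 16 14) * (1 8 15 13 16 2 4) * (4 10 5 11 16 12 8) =(1 4)(2 7 9 10 5 11 16 14 15 13 12 8) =[0, 4, 7, 3, 1, 11, 6, 9, 2, 10, 5, 16, 8, 12, 15, 13, 14]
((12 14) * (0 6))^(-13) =(0 6)(12 14)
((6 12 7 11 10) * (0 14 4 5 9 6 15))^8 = ((0 14 4 5 9 6 12 7 11 10 15))^8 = (0 11 6 4 15 7 9 14 10 12 5)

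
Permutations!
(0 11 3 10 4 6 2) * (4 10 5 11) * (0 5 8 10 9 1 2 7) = (0 4 6 7)(1 2 5 11 3 8 10 9) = [4, 2, 5, 8, 6, 11, 7, 0, 10, 1, 9, 3]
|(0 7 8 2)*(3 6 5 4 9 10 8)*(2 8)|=9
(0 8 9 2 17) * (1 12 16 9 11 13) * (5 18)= (0 8 11 13 1 12 16 9 2 17)(5 18)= [8, 12, 17, 3, 4, 18, 6, 7, 11, 2, 10, 13, 16, 1, 14, 15, 9, 0, 5]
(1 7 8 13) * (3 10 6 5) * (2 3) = [0, 7, 3, 10, 4, 2, 5, 8, 13, 9, 6, 11, 12, 1] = (1 7 8 13)(2 3 10 6 5)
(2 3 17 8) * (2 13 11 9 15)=(2 3 17 8 13 11 9 15)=[0, 1, 3, 17, 4, 5, 6, 7, 13, 15, 10, 9, 12, 11, 14, 2, 16, 8]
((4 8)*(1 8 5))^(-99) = (1 8 4 5)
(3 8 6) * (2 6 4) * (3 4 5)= (2 6 4)(3 8 5)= [0, 1, 6, 8, 2, 3, 4, 7, 5]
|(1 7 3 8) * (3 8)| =3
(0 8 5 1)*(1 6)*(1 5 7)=(0 8 7 1)(5 6)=[8, 0, 2, 3, 4, 6, 5, 1, 7]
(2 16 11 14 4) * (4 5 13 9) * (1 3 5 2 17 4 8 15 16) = [0, 3, 1, 5, 17, 13, 6, 7, 15, 8, 10, 14, 12, 9, 2, 16, 11, 4] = (1 3 5 13 9 8 15 16 11 14 2)(4 17)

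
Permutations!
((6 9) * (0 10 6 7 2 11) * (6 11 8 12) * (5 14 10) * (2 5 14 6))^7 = ((0 14 10 11)(2 8 12)(5 6 9 7))^7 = (0 11 10 14)(2 8 12)(5 7 9 6)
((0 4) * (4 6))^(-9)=(6)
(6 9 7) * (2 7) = [0, 1, 7, 3, 4, 5, 9, 6, 8, 2] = (2 7 6 9)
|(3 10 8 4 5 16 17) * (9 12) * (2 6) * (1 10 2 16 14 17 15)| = |(1 10 8 4 5 14 17 3 2 6 16 15)(9 12)| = 12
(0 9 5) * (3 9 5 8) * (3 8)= [5, 1, 2, 9, 4, 0, 6, 7, 8, 3]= (0 5)(3 9)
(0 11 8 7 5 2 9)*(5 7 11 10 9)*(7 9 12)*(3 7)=(0 10 12 3 7 9)(2 5)(8 11)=[10, 1, 5, 7, 4, 2, 6, 9, 11, 0, 12, 8, 3]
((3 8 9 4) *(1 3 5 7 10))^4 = ((1 3 8 9 4 5 7 10))^4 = (1 4)(3 5)(7 8)(9 10)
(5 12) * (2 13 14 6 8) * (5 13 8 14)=(2 8)(5 12 13)(6 14)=[0, 1, 8, 3, 4, 12, 14, 7, 2, 9, 10, 11, 13, 5, 6]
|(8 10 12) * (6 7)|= |(6 7)(8 10 12)|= 6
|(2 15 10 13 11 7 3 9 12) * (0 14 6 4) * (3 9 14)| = 40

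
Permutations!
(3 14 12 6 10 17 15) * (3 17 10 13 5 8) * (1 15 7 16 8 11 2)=(1 15 17 7 16 8 3 14 12 6 13 5 11 2)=[0, 15, 1, 14, 4, 11, 13, 16, 3, 9, 10, 2, 6, 5, 12, 17, 8, 7]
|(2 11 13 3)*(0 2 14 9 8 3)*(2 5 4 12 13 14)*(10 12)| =6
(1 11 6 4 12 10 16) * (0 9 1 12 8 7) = [9, 11, 2, 3, 8, 5, 4, 0, 7, 1, 16, 6, 10, 13, 14, 15, 12] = (0 9 1 11 6 4 8 7)(10 16 12)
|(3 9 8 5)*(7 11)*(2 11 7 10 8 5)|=12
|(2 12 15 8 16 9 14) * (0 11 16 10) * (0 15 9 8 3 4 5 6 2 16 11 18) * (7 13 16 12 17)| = |(0 18)(2 17 7 13 16 8 10 15 3 4 5 6)(9 14 12)| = 12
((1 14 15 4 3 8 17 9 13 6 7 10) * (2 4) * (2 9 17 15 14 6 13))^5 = (17)(1 6 7 10)(2 9 15 8 3 4)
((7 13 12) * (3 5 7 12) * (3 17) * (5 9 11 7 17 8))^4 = (3 13)(5 11)(7 17)(8 9)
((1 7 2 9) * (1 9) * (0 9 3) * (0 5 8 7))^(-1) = (0 1 2 7 8 5 3 9)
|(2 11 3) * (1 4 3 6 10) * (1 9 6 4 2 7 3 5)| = |(1 2 11 4 5)(3 7)(6 10 9)| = 30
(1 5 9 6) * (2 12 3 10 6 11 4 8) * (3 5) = (1 3 10 6)(2 12 5 9 11 4 8) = [0, 3, 12, 10, 8, 9, 1, 7, 2, 11, 6, 4, 5]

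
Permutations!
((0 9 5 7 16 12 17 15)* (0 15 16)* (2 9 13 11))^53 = (0 9 13 5 11 7 2)(12 16 17)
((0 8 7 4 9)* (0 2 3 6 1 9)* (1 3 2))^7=(0 4 7 8)(1 9)(3 6)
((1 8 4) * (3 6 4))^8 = (1 6 8 4 3)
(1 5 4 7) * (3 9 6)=(1 5 4 7)(3 9 6)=[0, 5, 2, 9, 7, 4, 3, 1, 8, 6]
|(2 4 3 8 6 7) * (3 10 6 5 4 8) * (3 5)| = 8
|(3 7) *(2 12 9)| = 6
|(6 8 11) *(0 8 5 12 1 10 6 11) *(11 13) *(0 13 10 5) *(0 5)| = |(0 8 13 11 10 6 5 12 1)| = 9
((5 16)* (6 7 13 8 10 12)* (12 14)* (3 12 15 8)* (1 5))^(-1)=(1 16 5)(3 13 7 6 12)(8 15 14 10)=((1 5 16)(3 12 6 7 13)(8 10 14 15))^(-1)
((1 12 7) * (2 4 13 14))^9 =(2 4 13 14)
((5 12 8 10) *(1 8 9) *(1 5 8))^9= (12)(8 10)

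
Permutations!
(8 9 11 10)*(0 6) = (0 6)(8 9 11 10) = [6, 1, 2, 3, 4, 5, 0, 7, 9, 11, 8, 10]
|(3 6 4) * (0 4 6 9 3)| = |(0 4)(3 9)| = 2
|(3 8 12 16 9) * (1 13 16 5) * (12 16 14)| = 20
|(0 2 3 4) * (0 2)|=3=|(2 3 4)|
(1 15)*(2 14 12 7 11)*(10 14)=(1 15)(2 10 14 12 7 11)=[0, 15, 10, 3, 4, 5, 6, 11, 8, 9, 14, 2, 7, 13, 12, 1]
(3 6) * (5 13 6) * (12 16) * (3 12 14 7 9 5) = (5 13 6 12 16 14 7 9) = [0, 1, 2, 3, 4, 13, 12, 9, 8, 5, 10, 11, 16, 6, 7, 15, 14]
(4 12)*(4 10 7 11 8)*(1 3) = [0, 3, 2, 1, 12, 5, 6, 11, 4, 9, 7, 8, 10] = (1 3)(4 12 10 7 11 8)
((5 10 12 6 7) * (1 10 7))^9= (1 10 12 6)(5 7)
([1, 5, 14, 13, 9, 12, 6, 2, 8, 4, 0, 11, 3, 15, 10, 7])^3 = (0 12 15 14 1 3 7 10 5 13 2)(4 9)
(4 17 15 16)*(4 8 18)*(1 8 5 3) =(1 8 18 4 17 15 16 5 3) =[0, 8, 2, 1, 17, 3, 6, 7, 18, 9, 10, 11, 12, 13, 14, 16, 5, 15, 4]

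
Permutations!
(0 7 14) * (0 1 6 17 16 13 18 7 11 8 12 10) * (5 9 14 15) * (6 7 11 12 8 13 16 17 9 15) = [12, 7, 2, 3, 4, 15, 9, 6, 8, 14, 0, 13, 10, 18, 1, 5, 16, 17, 11] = (0 12 10)(1 7 6 9 14)(5 15)(11 13 18)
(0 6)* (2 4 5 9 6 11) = (0 11 2 4 5 9 6) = [11, 1, 4, 3, 5, 9, 0, 7, 8, 6, 10, 2]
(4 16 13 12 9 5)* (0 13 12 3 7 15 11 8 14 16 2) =[13, 1, 0, 7, 2, 4, 6, 15, 14, 5, 10, 8, 9, 3, 16, 11, 12] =(0 13 3 7 15 11 8 14 16 12 9 5 4 2)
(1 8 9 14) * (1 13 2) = [0, 8, 1, 3, 4, 5, 6, 7, 9, 14, 10, 11, 12, 2, 13] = (1 8 9 14 13 2)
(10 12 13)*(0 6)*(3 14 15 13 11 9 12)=(0 6)(3 14 15 13 10)(9 12 11)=[6, 1, 2, 14, 4, 5, 0, 7, 8, 12, 3, 9, 11, 10, 15, 13]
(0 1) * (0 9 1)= (1 9)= [0, 9, 2, 3, 4, 5, 6, 7, 8, 1]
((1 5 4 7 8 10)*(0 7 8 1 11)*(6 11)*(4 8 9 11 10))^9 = (0 7 1 5 8 4 9 11)(6 10)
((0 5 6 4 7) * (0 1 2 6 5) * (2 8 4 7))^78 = ((1 8 4 2 6 7))^78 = (8)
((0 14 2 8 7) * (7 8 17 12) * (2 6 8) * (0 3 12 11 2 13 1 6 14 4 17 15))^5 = (0 15 2 11 17 4)(1 6 8 13)(3 7 12)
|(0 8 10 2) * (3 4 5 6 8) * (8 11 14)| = 10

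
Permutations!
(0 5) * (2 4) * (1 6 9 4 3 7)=(0 5)(1 6 9 4 2 3 7)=[5, 6, 3, 7, 2, 0, 9, 1, 8, 4]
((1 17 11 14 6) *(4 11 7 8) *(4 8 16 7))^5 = (1 6 14 11 4 17)(7 16)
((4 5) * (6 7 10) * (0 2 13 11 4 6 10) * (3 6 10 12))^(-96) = (0 11 10 6 2 4 12 7 13 5 3)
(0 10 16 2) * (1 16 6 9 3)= (0 10 6 9 3 1 16 2)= [10, 16, 0, 1, 4, 5, 9, 7, 8, 3, 6, 11, 12, 13, 14, 15, 2]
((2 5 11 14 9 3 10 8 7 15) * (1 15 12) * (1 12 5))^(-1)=(1 2 15)(3 9 14 11 5 7 8 10)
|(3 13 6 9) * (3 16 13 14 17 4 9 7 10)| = 10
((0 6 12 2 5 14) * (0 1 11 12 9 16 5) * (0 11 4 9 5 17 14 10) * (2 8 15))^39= ((0 6 5 10)(1 4 9 16 17 14)(2 11 12 8 15))^39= (0 10 5 6)(1 16)(2 15 8 12 11)(4 17)(9 14)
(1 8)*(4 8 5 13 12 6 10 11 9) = [0, 5, 2, 3, 8, 13, 10, 7, 1, 4, 11, 9, 6, 12] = (1 5 13 12 6 10 11 9 4 8)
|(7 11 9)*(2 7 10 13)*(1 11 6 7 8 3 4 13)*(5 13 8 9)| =42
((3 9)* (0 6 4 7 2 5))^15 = (0 7)(2 6)(3 9)(4 5)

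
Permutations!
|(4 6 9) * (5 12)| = 6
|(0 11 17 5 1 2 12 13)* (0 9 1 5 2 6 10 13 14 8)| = 35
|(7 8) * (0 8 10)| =|(0 8 7 10)| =4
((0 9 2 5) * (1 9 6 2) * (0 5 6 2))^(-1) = (0 6 2)(1 9)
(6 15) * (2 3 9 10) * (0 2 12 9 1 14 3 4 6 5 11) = [2, 14, 4, 1, 6, 11, 15, 7, 8, 10, 12, 0, 9, 13, 3, 5] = (0 2 4 6 15 5 11)(1 14 3)(9 10 12)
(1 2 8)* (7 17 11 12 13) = (1 2 8)(7 17 11 12 13) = [0, 2, 8, 3, 4, 5, 6, 17, 1, 9, 10, 12, 13, 7, 14, 15, 16, 11]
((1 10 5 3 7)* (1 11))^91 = (1 10 5 3 7 11)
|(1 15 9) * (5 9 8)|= 5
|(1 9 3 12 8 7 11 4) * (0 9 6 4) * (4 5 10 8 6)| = 10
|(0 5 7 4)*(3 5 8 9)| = |(0 8 9 3 5 7 4)| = 7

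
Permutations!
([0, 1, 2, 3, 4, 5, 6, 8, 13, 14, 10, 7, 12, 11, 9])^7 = (7 11 13 8)(9 14)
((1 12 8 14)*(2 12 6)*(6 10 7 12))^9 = ((1 10 7 12 8 14)(2 6))^9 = (1 12)(2 6)(7 14)(8 10)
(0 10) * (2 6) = (0 10)(2 6) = [10, 1, 6, 3, 4, 5, 2, 7, 8, 9, 0]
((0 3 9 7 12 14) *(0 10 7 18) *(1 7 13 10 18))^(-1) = ((0 3 9 1 7 12 14 18)(10 13))^(-1) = (0 18 14 12 7 1 9 3)(10 13)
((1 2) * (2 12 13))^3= ((1 12 13 2))^3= (1 2 13 12)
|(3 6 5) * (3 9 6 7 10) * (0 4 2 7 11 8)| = |(0 4 2 7 10 3 11 8)(5 9 6)| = 24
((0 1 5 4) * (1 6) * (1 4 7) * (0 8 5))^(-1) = (0 1 7 5 8 4 6)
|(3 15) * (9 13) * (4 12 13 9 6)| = |(3 15)(4 12 13 6)| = 4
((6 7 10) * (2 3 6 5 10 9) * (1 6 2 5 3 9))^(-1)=(1 7 6)(2 3 10 5 9)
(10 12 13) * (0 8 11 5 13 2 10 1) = (0 8 11 5 13 1)(2 10 12) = [8, 0, 10, 3, 4, 13, 6, 7, 11, 9, 12, 5, 2, 1]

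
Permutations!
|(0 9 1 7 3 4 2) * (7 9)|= |(0 7 3 4 2)(1 9)|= 10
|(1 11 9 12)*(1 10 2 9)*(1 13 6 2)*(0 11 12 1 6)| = 6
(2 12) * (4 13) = (2 12)(4 13) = [0, 1, 12, 3, 13, 5, 6, 7, 8, 9, 10, 11, 2, 4]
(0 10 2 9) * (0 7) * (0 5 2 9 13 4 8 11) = [10, 1, 13, 3, 8, 2, 6, 5, 11, 7, 9, 0, 12, 4] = (0 10 9 7 5 2 13 4 8 11)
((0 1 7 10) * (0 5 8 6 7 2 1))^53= (1 2)(5 7 8 10 6)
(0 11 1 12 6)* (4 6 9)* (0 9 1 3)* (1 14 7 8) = [11, 12, 2, 0, 6, 5, 9, 8, 1, 4, 10, 3, 14, 13, 7] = (0 11 3)(1 12 14 7 8)(4 6 9)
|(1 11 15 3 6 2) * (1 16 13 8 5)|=|(1 11 15 3 6 2 16 13 8 5)|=10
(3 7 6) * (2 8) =(2 8)(3 7 6) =[0, 1, 8, 7, 4, 5, 3, 6, 2]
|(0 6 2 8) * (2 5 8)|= |(0 6 5 8)|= 4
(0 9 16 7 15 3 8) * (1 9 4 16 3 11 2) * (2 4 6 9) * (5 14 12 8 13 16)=(0 6 9 3 13 16 7 15 11 4 5 14 12 8)(1 2)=[6, 2, 1, 13, 5, 14, 9, 15, 0, 3, 10, 4, 8, 16, 12, 11, 7]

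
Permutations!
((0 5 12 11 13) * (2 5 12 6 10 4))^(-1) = (0 13 11 12)(2 4 10 6 5)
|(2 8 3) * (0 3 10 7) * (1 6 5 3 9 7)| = |(0 9 7)(1 6 5 3 2 8 10)| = 21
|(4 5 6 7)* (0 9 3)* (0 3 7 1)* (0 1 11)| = 7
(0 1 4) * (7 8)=(0 1 4)(7 8)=[1, 4, 2, 3, 0, 5, 6, 8, 7]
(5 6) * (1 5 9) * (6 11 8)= (1 5 11 8 6 9)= [0, 5, 2, 3, 4, 11, 9, 7, 6, 1, 10, 8]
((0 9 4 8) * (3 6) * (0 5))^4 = ((0 9 4 8 5)(3 6))^4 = (0 5 8 4 9)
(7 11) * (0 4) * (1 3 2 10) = (0 4)(1 3 2 10)(7 11) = [4, 3, 10, 2, 0, 5, 6, 11, 8, 9, 1, 7]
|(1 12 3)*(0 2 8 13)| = 12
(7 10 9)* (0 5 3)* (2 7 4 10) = [5, 1, 7, 0, 10, 3, 6, 2, 8, 4, 9] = (0 5 3)(2 7)(4 10 9)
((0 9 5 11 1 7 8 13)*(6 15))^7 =((0 9 5 11 1 7 8 13)(6 15))^7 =(0 13 8 7 1 11 5 9)(6 15)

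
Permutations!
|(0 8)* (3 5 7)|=6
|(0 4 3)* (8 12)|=|(0 4 3)(8 12)|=6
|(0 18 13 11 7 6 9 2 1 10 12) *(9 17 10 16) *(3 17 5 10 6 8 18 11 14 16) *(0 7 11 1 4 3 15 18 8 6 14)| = |(0 1 15 18 13)(2 4 3 17 14 16 9)(5 10 12 7 6)| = 35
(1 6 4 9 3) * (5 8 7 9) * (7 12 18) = (1 6 4 5 8 12 18 7 9 3) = [0, 6, 2, 1, 5, 8, 4, 9, 12, 3, 10, 11, 18, 13, 14, 15, 16, 17, 7]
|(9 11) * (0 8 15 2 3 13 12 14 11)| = |(0 8 15 2 3 13 12 14 11 9)| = 10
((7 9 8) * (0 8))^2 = ((0 8 7 9))^2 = (0 7)(8 9)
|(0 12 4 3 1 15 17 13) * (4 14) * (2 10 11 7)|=|(0 12 14 4 3 1 15 17 13)(2 10 11 7)|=36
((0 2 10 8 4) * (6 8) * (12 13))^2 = (13)(0 10 8)(2 6 4)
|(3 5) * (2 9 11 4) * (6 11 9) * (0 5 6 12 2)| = |(0 5 3 6 11 4)(2 12)| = 6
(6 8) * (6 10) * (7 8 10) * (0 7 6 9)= (0 7 8 6 10 9)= [7, 1, 2, 3, 4, 5, 10, 8, 6, 0, 9]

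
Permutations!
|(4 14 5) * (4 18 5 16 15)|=|(4 14 16 15)(5 18)|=4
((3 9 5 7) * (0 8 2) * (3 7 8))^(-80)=((0 3 9 5 8 2))^(-80)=(0 8 9)(2 5 3)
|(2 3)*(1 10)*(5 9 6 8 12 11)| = 6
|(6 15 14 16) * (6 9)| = |(6 15 14 16 9)| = 5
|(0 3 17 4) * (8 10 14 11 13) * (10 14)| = |(0 3 17 4)(8 14 11 13)| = 4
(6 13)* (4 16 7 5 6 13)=(4 16 7 5 6)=[0, 1, 2, 3, 16, 6, 4, 5, 8, 9, 10, 11, 12, 13, 14, 15, 7]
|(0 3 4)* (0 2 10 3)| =|(2 10 3 4)| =4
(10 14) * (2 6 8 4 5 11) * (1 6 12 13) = (1 6 8 4 5 11 2 12 13)(10 14) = [0, 6, 12, 3, 5, 11, 8, 7, 4, 9, 14, 2, 13, 1, 10]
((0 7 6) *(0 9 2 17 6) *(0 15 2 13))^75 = (0 2 9 7 17 13 15 6)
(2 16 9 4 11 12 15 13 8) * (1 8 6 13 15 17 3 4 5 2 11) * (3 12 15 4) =(1 8 11 15 4)(2 16 9 5)(6 13)(12 17) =[0, 8, 16, 3, 1, 2, 13, 7, 11, 5, 10, 15, 17, 6, 14, 4, 9, 12]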